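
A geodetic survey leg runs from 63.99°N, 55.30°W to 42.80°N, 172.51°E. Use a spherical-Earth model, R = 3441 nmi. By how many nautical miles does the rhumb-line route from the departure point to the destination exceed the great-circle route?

769 nmi

Great circle: cos σ = sin φ₁ sin φ₂ + cos φ₁ cos φ₂ cos Δλ,  σ = 1.1652 rad → d_gc = 4009.6 nmi
Rhumb line: Δψ = -0.6374, q = Δφ/Δψ = 0.5802, d_rh = R√(Δφ²+q²Δλ²) = 4778.7 nmi
Excess = 4778.7 − 4009.6 = 769.1 ≈ 769 nmi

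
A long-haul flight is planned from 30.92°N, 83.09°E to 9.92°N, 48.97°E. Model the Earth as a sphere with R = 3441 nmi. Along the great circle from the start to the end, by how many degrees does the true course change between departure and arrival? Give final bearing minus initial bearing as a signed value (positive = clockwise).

-12.4°

Initial bearing θ₁ = atan2(sin Δλ cos φ₂, cos φ₁ sin φ₂ − sin φ₁ cos φ₂ cos Δλ) = 243.85°
Final bearing θ₂ = (initial bearing from the destination back to the start) + 180° = 231.42°
Δθ = θ₂ − θ₁ = -12.4°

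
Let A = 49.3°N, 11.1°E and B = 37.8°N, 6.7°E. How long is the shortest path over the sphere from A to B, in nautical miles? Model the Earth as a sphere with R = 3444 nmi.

cos σ = sin φ₁ sin φ₂ + cos φ₁ cos φ₂ cos Δλ
      = sin(49.30°)sin(37.80°) + cos(49.30°)cos(37.80°)cos(-4.40°) = 0.9784
σ = 11.929° → d = Rσ = 3444·0.20819 = 717 nmi

717 nmi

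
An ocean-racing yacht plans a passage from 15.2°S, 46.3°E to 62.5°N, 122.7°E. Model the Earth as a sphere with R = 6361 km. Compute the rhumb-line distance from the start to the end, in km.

11023 km

Δψ = ln[tan(π/4+φ₂/2)/tan(π/4+φ₁/2)] = +1.6762;  Δφ = +1.3561 rad,  Δλ = +1.3334 rad
q = Δφ/Δψ = 0.8091
d = R·√(Δφ² + q²Δλ²) = 6361·1.73289 = 11023 km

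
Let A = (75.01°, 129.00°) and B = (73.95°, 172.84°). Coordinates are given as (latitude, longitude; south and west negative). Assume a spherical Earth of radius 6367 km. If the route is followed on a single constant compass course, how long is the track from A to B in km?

Rhumb course C = atan2(Δλ, Δψ) with Δψ = ln[tan(π/4+φ₂/2)/tan(π/4+φ₁/2)] = -0.0692, Δλ = +0.7652 → C = 95.17°
d = R·|Δφ| / |cos C| = 6367·0.01850 / 0.09003 = 1308 km

1308 km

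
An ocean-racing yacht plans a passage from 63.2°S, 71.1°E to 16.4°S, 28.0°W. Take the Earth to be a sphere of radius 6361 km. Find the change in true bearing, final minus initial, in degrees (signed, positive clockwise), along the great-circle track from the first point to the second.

At departure: θ₁ = atan2(sin Δλ cos φ₂, cos φ₁ sin φ₂ − sin φ₁ cos φ₂ cos Δλ) = 254.50°
At arrival: θ₂ = atan2(sin Δλ cos φ₁, −cos φ₂ sin φ₁ + sin φ₂ cos φ₁ cos Δλ) = 333.07°
Δθ = θ₂ − θ₁ = +78.6°

+78.6°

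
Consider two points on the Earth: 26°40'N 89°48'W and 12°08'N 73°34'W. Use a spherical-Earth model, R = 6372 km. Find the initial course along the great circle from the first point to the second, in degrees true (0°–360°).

130.5°

N = sin Δλ·cos φ₂ = +0.2733;  D = cos φ₁ sin φ₂ − sin φ₁ cos φ₂ cos Δλ = -0.2334
initial course = atan2(N, D) = 130.50°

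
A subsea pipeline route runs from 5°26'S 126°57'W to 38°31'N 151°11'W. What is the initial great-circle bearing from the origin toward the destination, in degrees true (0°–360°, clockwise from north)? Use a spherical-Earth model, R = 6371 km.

N = sin Δλ·cos φ₂ = -0.3212;  D = cos φ₁ sin φ₂ − sin φ₁ cos φ₂ cos Δλ = +0.6875
initial course = atan2(N, D) = 334.96°

335.0°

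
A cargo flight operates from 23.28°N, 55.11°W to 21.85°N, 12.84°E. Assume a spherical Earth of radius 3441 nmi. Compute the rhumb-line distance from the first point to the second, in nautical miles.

3769 nmi

Δψ = ln[tan(π/4+φ₂/2)/tan(π/4+φ₁/2)] = -0.0270;  Δφ = -0.0250 rad,  Δλ = +1.1860 rad
q = Δφ/Δψ = 0.9234
d = R·√(Δφ² + q²Δλ²) = 3441·1.09541 = 3769 nmi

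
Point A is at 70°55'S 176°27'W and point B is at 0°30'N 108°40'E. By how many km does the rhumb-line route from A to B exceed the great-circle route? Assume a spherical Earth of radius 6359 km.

Great circle: cos σ = sin φ₁ sin φ₂ + cos φ₁ cos φ₂ cos Δλ,  σ = 1.4937 rad → d_gc = 9498.5 km
Rhumb line: Δψ = +1.7920, q = Δφ/Δψ = 0.6956, d_rh = R√(Δφ²+q²Δλ²) = 9810.4 km
Excess = 9810.4 − 9498.5 = 311.9 ≈ 312 km

312 km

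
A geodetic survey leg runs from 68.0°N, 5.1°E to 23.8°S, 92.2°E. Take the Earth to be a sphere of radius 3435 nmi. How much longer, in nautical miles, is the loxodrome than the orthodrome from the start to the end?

Great circle: cos σ = sin φ₁ sin φ₂ + cos φ₁ cos φ₂ cos Δλ,  σ = 1.9357 rad → d_gc = 6649.0 nmi
Rhumb line: Δψ = -2.0658, q = Δφ/Δψ = 0.7756, d_rh = R√(Δφ²+q²Δλ²) = 6833.1 nmi
Excess = 6833.1 − 6649.0 = 184.1 ≈ 184 nmi

184 nmi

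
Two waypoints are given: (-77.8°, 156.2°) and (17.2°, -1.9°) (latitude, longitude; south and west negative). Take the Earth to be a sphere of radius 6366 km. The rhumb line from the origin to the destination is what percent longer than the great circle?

Great circle: σ = 2.0673 rad → d_gc = Rσ = 13160.3 km
Rhumb: Δφ = +1.6581, Δλ = -2.7594, Δψ = +2.5410, q = Δφ/Δψ = 0.6525 → d_rh = R√(Δφ²+q²Δλ²) = 15582.1 km
Excess = (15582.1 − 13160.3) / 13160.3 = 2421.8 / 13160.3 = 18.40% ≈ 18.4%

18.4%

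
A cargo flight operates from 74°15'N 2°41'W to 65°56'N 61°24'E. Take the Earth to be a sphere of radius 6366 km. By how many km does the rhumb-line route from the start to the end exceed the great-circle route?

Great circle: cos σ = sin φ₁ sin φ₂ + cos φ₁ cos φ₂ cos Δλ,  σ = 0.3840 rad → d_gc = 2444.6 km
Rhumb line: Δψ = -0.4325, q = Δφ/Δψ = 0.3356, d_rh = R√(Δφ²+q²Δλ²) = 2562.0 km
Excess = 2562.0 − 2444.6 = 117.4 ≈ 117 km

117 km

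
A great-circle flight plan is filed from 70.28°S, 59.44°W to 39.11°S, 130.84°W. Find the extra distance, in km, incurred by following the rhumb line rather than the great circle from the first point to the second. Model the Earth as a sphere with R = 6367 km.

247 km

Great circle: cos σ = sin φ₁ sin φ₂ + cos φ₁ cos φ₂ cos Δλ,  σ = 0.8267 rad → d_gc = 5263.44 km
Rhumb line: Δψ = +1.0070, q = Δφ/Δψ = 0.5402, d_rh = R√(Δφ²+q²Δλ²) = 5510.88 km
Excess = 5510.88 − 5263.44 = 247.44 ≈ 247 km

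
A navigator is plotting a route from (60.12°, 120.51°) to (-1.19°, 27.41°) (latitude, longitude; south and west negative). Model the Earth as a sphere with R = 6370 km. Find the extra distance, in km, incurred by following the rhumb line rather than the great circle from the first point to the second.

Great circle: cos σ = sin φ₁ sin φ₂ + cos φ₁ cos φ₂ cos Δλ,  σ = 1.6158 rad → d_gc = 10292.4 km
Rhumb line: Δψ = -1.3419, q = Δφ/Δψ = 0.7974, d_rh = R√(Δφ²+q²Δλ²) = 10704.4 km
Excess = 10704.4 − 10292.4 = 412.0 ≈ 412 km

412 km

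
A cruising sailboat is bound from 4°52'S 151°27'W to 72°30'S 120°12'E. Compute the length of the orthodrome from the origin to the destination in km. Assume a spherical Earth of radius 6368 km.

9432 km

Haversine: a = sin²(Δφ/2)+cos φ₁ cos φ₂ sin²(Δλ/2) = 0.45523;  σ = 2·atan2(√a,√(1−a))
σ = 84.863° → d = Rσ = 6368·1.48114 = 9432 km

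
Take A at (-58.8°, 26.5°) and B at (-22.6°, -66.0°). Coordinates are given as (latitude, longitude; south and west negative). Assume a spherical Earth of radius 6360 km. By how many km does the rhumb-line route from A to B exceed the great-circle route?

465 km

Great circle: cos σ = sin φ₁ sin φ₂ + cos φ₁ cos φ₂ cos Δλ,  σ = 1.2579 rad → d_gc = 8000.0 km
Rhumb line: Δψ = +0.8707, q = Δφ/Δψ = 0.7256, d_rh = R√(Δφ²+q²Δλ²) = 8465.0 km
Excess = 8465.0 − 8000.0 = 465.0 ≈ 465 km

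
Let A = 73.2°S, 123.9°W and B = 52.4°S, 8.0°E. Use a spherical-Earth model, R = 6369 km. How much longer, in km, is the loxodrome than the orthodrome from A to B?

1204 km

Great circle: cos σ = sin φ₁ sin φ₂ + cos φ₁ cos φ₂ cos Δλ,  σ = 0.8754 rad → d_gc = 5575.3 km
Rhumb line: Δψ = +0.8352, q = Δφ/Δψ = 0.4346, d_rh = R√(Δφ²+q²Δλ²) = 6779.2 km
Excess = 6779.2 − 5575.3 = 1203.9 ≈ 1204 km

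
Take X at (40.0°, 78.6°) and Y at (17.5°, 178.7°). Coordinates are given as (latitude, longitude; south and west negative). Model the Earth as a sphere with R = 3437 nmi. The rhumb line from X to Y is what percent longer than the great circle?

4.0%

Great circle: σ = 1.5056 rad → d_gc = Rσ = 5174.7 nmi
Rhumb: Δφ = -0.3927, Δλ = +1.7471, Δψ = -0.4526, q = Δφ/Δψ = 0.8676 → d_rh = R√(Δφ²+q²Δλ²) = 5381.8 nmi
Excess = (5381.8 − 5174.7) / 5174.7 = 207.1 / 5174.7 = 4.00% ≈ 4.0%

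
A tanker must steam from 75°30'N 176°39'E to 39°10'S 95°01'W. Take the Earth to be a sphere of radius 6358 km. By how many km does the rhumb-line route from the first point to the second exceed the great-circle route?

394 km

Great circle: cos σ = sin φ₁ sin φ₂ + cos φ₁ cos φ₂ cos Δλ,  σ = 2.2216 rad → d_gc = 14124.8 km
Rhumb line: Δψ = -2.8059, q = Δφ/Δψ = 0.7132, d_rh = R√(Δφ²+q²Δλ²) = 14518.6 km
Excess = 14518.6 − 14124.8 = 393.8 ≈ 394 km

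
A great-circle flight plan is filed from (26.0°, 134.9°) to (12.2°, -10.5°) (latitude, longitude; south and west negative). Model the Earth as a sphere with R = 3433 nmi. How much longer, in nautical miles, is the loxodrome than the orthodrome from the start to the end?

515 nmi

Great circle: cos σ = sin φ₁ sin φ₂ + cos φ₁ cos φ₂ cos Δλ,  σ = 2.2530 rad → d_gc = 7734.5 nmi
Rhumb line: Δψ = -0.2557, q = Δφ/Δψ = 0.9421, d_rh = R√(Δφ²+q²Δλ²) = 8249.2 nmi
Excess = 8249.2 − 7734.5 = 514.7 ≈ 515 nmi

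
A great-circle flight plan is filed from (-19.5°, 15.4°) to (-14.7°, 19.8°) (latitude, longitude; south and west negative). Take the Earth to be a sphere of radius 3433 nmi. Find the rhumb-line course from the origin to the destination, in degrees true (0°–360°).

Δψ = ln[tan(π/4+φ₂/2)/tan(π/4+φ₁/2)] = +0.0877
Δλ = +0.0768 rad (taken the short way round)
course = atan2(Δλ, Δψ) = 41.21°

41.2°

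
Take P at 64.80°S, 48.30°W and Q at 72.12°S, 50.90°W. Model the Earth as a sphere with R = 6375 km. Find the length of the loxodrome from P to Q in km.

Δψ = ln[tan(π/4+φ₂/2)/tan(π/4+φ₁/2)] = -0.3513;  Δφ = -0.1278 rad,  Δλ = -0.0454 rad
q = Δφ/Δψ = 0.3637
d = R·√(Δφ² + q²Δλ²) = 6375·0.12882 = 821 km

821 km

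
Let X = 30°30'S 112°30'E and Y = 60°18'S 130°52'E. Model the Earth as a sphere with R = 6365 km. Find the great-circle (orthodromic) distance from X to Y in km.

3579 km

Haversine: a = sin²(Δφ/2)+cos φ₁ cos φ₂ sin²(Δλ/2) = 0.07699;  σ = 2·atan2(√a,√(1−a))
σ = 32.219° → d = Rσ = 6365·0.56232 = 3579 km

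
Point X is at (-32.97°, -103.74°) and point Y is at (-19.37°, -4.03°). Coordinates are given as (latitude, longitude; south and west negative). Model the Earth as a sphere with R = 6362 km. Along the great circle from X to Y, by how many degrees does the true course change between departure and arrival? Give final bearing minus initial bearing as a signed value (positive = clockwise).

At departure: θ₁ = atan2(sin Δλ cos φ₂, cos φ₁ sin φ₂ − sin φ₁ cos φ₂ cos Δλ) = 111.42°
At arrival: θ₂ = atan2(sin Δλ cos φ₁, −cos φ₂ sin φ₁ + sin φ₂ cos φ₁ cos Δλ) = 55.88°
Δθ = θ₂ − θ₁ = -55.5°

-55.5°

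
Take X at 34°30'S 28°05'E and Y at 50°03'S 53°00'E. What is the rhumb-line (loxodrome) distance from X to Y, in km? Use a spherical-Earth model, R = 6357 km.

2663 km

Δψ = ln[tan(π/4+φ₂/2)/tan(π/4+φ₁/2)] = -0.3698;  Δφ = -0.2714 rad,  Δλ = +0.4349 rad
q = Δφ/Δψ = 0.7339
d = R·√(Δφ² + q²Δλ²) = 6357·0.41893 = 2663 km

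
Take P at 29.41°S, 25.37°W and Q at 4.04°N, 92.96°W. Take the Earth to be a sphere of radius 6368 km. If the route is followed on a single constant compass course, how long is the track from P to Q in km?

8115 km

Δψ = ln[tan(π/4+φ₂/2)/tan(π/4+φ₁/2)] = +0.6080;  Δφ = +0.5838 rad,  Δλ = -1.1797 rad
q = Δφ/Δψ = 0.9602
d = R·√(Δφ² + q²Δλ²) = 6368·1.27430 = 8115 km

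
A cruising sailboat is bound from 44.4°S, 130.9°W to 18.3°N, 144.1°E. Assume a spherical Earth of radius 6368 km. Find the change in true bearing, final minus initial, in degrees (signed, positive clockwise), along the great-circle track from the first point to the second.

+27.2°

Initial bearing θ₁ = atan2(sin Δλ cos φ₂, cos φ₁ sin φ₂ − sin φ₁ cos φ₂ cos Δλ) = 286.62°
Final bearing θ₂ = (initial bearing from the destination back to the start) + 180° = 313.85°
Δθ = θ₂ − θ₁ = +27.2°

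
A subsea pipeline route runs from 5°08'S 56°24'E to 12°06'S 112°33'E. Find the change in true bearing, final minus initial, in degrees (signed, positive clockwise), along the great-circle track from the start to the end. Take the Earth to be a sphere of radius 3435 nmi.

Initial bearing θ₁ = atan2(sin Δλ cos φ₂, cos φ₁ sin φ₂ − sin φ₁ cos φ₂ cos Δλ) = 101.15°
Final bearing θ₂ = (initial bearing from the destination back to the start) + 180° = 91.99°
Δθ = θ₂ − θ₁ = -9.2°

-9.2°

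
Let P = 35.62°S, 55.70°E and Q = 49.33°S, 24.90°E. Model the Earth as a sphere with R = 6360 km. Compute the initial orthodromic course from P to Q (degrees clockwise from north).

229.0°

θ = atan2( sin Δλ·cos φ₂ ,  cos φ₁ sin φ₂ − sin φ₁ cos φ₂ cos Δλ )
  = atan2(-0.3337, -0.2905) = 228.96°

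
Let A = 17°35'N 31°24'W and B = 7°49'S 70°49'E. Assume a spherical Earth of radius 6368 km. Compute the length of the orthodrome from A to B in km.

Haversine: a = sin²(Δφ/2)+cos φ₁ cos φ₂ sin²(Δλ/2) = 0.62047;  σ = 2·atan2(√a,√(1−a))
σ = 103.942° → d = Rσ = 6368·1.81412 = 11552 km

11552 km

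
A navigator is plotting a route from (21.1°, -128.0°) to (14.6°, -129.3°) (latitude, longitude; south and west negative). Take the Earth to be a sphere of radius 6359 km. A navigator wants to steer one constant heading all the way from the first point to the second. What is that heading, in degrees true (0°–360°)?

190.8°

Δψ = ln[tan(π/4+φ₂/2)/tan(π/4+φ₁/2)] = -0.1193
Δλ = -0.0227 rad (taken the short way round)
course = atan2(Δλ, Δψ) = 190.77°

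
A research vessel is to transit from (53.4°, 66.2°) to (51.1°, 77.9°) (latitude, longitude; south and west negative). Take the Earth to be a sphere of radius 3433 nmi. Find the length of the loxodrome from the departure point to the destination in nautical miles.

451 nmi

Δψ = ln[tan(π/4+φ₂/2)/tan(π/4+φ₁/2)] = -0.0656;  Δφ = -0.0401 rad,  Δλ = +0.2042 rad
q = Δφ/Δψ = 0.6120
d = R·√(Δφ² + q²Δλ²) = 3433·0.13127 = 451 nmi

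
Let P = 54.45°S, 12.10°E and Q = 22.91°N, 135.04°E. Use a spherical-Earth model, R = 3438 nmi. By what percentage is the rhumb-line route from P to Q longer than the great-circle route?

Great circle: σ = 2.2243 rad → d_gc = Rσ = 7647.0 nmi
Rhumb: Δφ = +1.3502, Δλ = +2.1457, Δψ = +1.5486, q = Δφ/Δψ = 0.8719 → d_rh = R√(Δφ²+q²Δλ²) = 7932.0 nmi
Excess = (7932.0 − 7647.0) / 7647.0 = 285.0 / 7647.0 = 3.73% ≈ 3.7%

3.7%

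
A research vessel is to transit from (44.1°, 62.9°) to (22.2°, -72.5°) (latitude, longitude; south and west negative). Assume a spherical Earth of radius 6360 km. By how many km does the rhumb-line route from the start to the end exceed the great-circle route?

1337 km

Great circle: cos σ = sin φ₁ sin φ₂ + cos φ₁ cos φ₂ cos Δλ,  σ = 1.7829 rad → d_gc = 11338.98 km
Rhumb line: Δψ = -0.4618, q = Δφ/Δψ = 0.8277, d_rh = R√(Δφ²+q²Δλ²) = 12675.51 km
Excess = 12675.51 − 11338.98 = 1336.53 ≈ 1337 km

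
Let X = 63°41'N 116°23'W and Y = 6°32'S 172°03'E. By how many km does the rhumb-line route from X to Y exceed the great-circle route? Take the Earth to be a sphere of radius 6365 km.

213 km

Great circle: cos σ = sin φ₁ sin φ₂ + cos φ₁ cos φ₂ cos Δλ,  σ = 1.5335 rad → d_gc = 9760.8 km
Rhumb line: Δψ = -1.5676, q = Δφ/Δψ = 0.7818, d_rh = R√(Δφ²+q²Δλ²) = 9973.7 km
Excess = 9973.7 − 9760.8 = 212.9 ≈ 213 km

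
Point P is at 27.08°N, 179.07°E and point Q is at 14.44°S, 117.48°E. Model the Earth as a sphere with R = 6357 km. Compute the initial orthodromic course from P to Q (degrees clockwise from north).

243.1°

θ = atan2( sin Δλ·cos φ₂ ,  cos φ₁ sin φ₂ − sin φ₁ cos φ₂ cos Δλ )
  = atan2(-0.8518, -0.4318) = 243.12°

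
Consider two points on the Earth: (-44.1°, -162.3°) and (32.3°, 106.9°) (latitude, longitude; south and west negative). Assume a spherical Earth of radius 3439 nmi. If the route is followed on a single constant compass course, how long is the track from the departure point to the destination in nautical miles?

Rhumb course C = atan2(Δλ, Δψ) with Δψ = ln[tan(π/4+φ₂/2)/tan(π/4+φ₁/2)] = +1.4555, Δλ = -1.5848 → C = 312.57°
d = R·|Δφ| / |cos C| = 3439·1.33343 / 0.67644 = 6779 nmi

6779 nmi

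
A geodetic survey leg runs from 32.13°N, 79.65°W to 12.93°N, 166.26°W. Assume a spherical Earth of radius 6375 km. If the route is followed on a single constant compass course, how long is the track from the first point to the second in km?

9099 km

Δψ = ln[tan(π/4+φ₂/2)/tan(π/4+φ₁/2)] = -0.3651;  Δφ = -0.3351 rad,  Δλ = -1.5116 rad
q = Δφ/Δψ = 0.9178
d = R·√(Δφ² + q²Δλ²) = 6375·1.42733 = 9099 km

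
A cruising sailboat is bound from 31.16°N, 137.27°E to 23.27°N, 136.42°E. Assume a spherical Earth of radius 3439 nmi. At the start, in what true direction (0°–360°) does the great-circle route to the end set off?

N = sin Δλ·cos φ₂ = -0.0136;  D = cos φ₁ sin φ₂ − sin φ₁ cos φ₂ cos Δλ = -0.1372
initial course = atan2(N, D) = 185.67°

185.7°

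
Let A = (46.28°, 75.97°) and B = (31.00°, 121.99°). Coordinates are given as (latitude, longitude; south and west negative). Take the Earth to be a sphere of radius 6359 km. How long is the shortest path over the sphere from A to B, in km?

4263 km

Haversine: a = sin²(Δφ/2)+cos φ₁ cos φ₂ sin²(Δλ/2) = 0.10819;  σ = 2·atan2(√a,√(1−a))
σ = 38.408° → d = Rσ = 6359·0.67034 = 4263 km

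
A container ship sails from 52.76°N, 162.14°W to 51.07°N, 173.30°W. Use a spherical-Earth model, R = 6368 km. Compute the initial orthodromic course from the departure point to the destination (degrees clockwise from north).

N = sin Δλ·cos φ₂ = -0.1216;  D = cos φ₁ sin φ₂ − sin φ₁ cos φ₂ cos Δλ = -0.0200
initial course = atan2(N, D) = 260.65°

260.6°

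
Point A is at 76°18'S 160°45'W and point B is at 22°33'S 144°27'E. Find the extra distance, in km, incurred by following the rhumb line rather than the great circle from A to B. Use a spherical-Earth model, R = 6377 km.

Great circle: cos σ = sin φ₁ sin φ₂ + cos φ₁ cos φ₂ cos Δλ,  σ = 1.0487 rad → d_gc = 6687.8 km
Rhumb line: Δψ = +1.7151, q = Δφ/Δψ = 0.5470, d_rh = R√(Δφ²+q²Δλ²) = 6849.7 km
Excess = 6849.7 − 6687.8 = 161.9 ≈ 162 km

162 km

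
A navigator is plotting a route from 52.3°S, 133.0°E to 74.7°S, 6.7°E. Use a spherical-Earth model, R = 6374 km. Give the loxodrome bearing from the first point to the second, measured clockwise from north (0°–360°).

247.1°

Δψ = ln[tan(π/4+φ₂/2)/tan(π/4+φ₁/2)] = -0.9329
Δλ = -2.2044 rad (taken the short way round)
course = atan2(Δλ, Δψ) = 247.06°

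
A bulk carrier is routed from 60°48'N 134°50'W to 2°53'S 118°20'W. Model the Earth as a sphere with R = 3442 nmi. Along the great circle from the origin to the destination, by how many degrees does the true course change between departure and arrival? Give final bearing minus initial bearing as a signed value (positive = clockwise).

Initial bearing θ₁ = atan2(sin Δλ cos φ₂, cos φ₁ sin φ₂ − sin φ₁ cos φ₂ cos Δλ) = 161.75°
Final bearing θ₂ = (initial bearing from the destination back to the start) + 180° = 171.20°
Δθ = θ₂ − θ₁ = +9.4°

+9.4°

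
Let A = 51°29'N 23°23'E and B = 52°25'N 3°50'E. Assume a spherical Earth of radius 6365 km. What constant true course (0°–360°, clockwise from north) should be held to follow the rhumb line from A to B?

Meridional parts: M(φ₁)=+1.0516, M(φ₂)=+1.0780 → ΔM = +0.0264;  Δλ = -0.3412 rad
tan C = Δλ / ΔM = -12.9097 → C = 274.43°

274.4°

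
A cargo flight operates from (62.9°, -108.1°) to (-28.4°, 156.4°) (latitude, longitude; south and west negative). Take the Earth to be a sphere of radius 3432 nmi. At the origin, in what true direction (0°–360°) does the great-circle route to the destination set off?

θ = atan2( sin Δλ·cos φ₂ ,  cos φ₁ sin φ₂ − sin φ₁ cos φ₂ cos Δλ )
  = atan2(-0.8756, -0.1416) = 260.81°

260.8°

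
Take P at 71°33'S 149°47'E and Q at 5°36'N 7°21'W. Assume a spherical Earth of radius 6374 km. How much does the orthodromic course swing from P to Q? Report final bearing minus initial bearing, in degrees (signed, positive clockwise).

+147.6°

Initial bearing θ₁ = atan2(sin Δλ cos φ₂, cos φ₁ sin φ₂ − sin φ₁ cos φ₂ cos Δλ) = 204.75°
Final bearing θ₂ = (initial bearing from the destination back to the start) + 180° = 352.35°
Δθ = θ₂ − θ₁ = +147.6°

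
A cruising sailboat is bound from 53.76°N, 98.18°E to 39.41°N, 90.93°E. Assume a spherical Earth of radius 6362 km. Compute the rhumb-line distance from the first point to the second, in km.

1685 km

Δψ = ln[tan(π/4+φ₂/2)/tan(π/4+φ₁/2)] = -0.3675;  Δφ = -0.2505 rad,  Δλ = -0.1265 rad
q = Δφ/Δψ = 0.6814
d = R·√(Δφ² + q²Δλ²) = 6362·0.26488 = 1685 km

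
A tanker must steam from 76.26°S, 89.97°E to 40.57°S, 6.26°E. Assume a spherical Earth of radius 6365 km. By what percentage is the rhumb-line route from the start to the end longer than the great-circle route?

Great circle: σ = 0.8612 rad → d_gc = Rσ = 5481.5 km
Rhumb: Δφ = +0.6229, Δλ = -1.4610, Δψ = +1.3403, q = Δφ/Δψ = 0.4648 → d_rh = R√(Δφ²+q²Δλ²) = 5865.0 km
Excess = (5865.0 − 5481.5) / 5481.5 = 383.5 / 5481.5 = 7.00% ≈ 7.0%

7.0%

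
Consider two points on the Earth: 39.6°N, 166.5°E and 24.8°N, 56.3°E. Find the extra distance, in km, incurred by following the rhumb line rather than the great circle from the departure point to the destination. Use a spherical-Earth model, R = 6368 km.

604 km

Great circle: cos σ = sin φ₁ sin φ₂ + cos φ₁ cos φ₂ cos Δλ,  σ = 1.5449 rad → d_gc = 9838.2 km
Rhumb line: Δψ = -0.3068, q = Δφ/Δψ = 0.8420, d_rh = R√(Δφ²+q²Δλ²) = 10442.6 km
Excess = 10442.6 − 9838.2 = 604.4 ≈ 604 km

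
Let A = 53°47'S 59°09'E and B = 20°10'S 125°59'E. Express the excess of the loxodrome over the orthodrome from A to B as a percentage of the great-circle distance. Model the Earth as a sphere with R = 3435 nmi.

Great circle: σ = 1.0514 rad → d_gc = Rσ = 3611.7 nmi
Rhumb: Δφ = +0.5867, Δλ = +1.1665, Δψ = +0.7583, q = Δφ/Δψ = 0.7737 → d_rh = R√(Δφ²+q²Δλ²) = 3697.7 nmi
Excess = (3697.7 − 3611.7) / 3611.7 = 86.0 / 3611.7 = 2.38% ≈ 2.4%

2.4%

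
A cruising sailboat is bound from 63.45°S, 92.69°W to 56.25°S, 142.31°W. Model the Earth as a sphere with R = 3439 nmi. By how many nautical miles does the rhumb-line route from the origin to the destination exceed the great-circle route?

Great circle: cos σ = sin φ₁ sin φ₂ + cos φ₁ cos φ₂ cos Δλ,  σ = 0.4402 rad → d_gc = 1513.8 nmi
Rhumb line: Δψ = +0.2513, q = Δφ/Δψ = 0.5000, d_rh = R√(Δφ²+q²Δλ²) = 1550.5 nmi
Excess = 1550.5 − 1513.8 = 36.7 ≈ 37 nmi

37 nmi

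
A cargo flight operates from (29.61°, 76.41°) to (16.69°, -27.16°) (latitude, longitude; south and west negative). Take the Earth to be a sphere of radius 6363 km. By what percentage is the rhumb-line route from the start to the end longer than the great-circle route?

3.0%

Great circle: σ = 1.6243 rad → d_gc = Rσ = 10335.5 km
Rhumb: Δφ = -0.2255, Δλ = -1.8076, Δψ = -0.2460, q = Δφ/Δψ = 0.9168 → d_rh = R√(Δφ²+q²Δλ²) = 10642.3 km
Excess = (10642.3 − 10335.5) / 10335.5 = 306.8 / 10335.5 = 2.97% ≈ 3.0%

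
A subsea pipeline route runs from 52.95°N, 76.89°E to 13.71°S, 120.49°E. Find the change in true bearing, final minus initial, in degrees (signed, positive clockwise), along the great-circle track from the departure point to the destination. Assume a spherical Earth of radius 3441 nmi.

+18.3°

Initial bearing θ₁ = atan2(sin Δλ cos φ₂, cos φ₁ sin φ₂ − sin φ₁ cos φ₂ cos Δλ) = 136.43°
Final bearing θ₂ = (initial bearing from the destination back to the start) + 180° = 154.69°
Δθ = θ₂ − θ₁ = +18.3°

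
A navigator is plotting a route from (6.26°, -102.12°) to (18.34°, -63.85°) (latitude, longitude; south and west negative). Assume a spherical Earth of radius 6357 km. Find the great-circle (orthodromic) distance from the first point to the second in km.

Haversine: a = sin²(Δφ/2)+cos φ₁ cos φ₂ sin²(Δλ/2) = 0.11246;  σ = 2·atan2(√a,√(1−a))
σ = 39.187° → d = Rσ = 6357·0.68394 = 4348 km

4348 km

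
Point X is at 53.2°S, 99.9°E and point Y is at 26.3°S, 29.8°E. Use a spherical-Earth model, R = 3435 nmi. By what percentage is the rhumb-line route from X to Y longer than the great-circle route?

2.9%

Great circle: σ = 1.0032 rad → d_gc = Rσ = 3446.1 nmi
Rhumb: Δφ = +0.4695, Δλ = -1.2235, Δψ = +0.6246, q = Δφ/Δψ = 0.7517 → d_rh = R√(Δφ²+q²Δλ²) = 3546.8 nmi
Excess = (3546.8 − 3446.1) / 3446.1 = 100.7 / 3446.1 = 2.92% ≈ 2.9%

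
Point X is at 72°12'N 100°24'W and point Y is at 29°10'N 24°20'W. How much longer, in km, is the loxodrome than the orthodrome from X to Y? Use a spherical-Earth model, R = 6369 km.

Great circle: cos σ = sin φ₁ sin φ₂ + cos φ₁ cos φ₂ cos Δλ,  σ = 1.0142 rad → d_gc = 6459.5 km
Rhumb line: Δψ = -1.3215, q = Δφ/Δψ = 0.5683, d_rh = R√(Δφ²+q²Δλ²) = 6780.7 km
Excess = 6780.7 − 6459.5 = 321.2 ≈ 321 km

321 km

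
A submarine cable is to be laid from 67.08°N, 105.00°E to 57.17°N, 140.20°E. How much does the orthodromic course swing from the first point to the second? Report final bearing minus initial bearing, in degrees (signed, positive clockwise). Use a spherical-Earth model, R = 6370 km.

Initial bearing θ₁ = atan2(sin Δλ cos φ₂, cos φ₁ sin φ₂ − sin φ₁ cos φ₂ cos Δλ) = 104.50°
Final bearing θ₂ = (initial bearing from the destination back to the start) + 180° = 135.94°
Δθ = θ₂ − θ₁ = +31.4°

+31.4°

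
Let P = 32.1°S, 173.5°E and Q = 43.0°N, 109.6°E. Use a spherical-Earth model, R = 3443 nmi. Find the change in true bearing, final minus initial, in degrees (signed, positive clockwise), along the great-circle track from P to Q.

Initial bearing θ₁ = atan2(sin Δλ cos φ₂, cos φ₁ sin φ₂ − sin φ₁ cos φ₂ cos Δλ) = 318.74°
Final bearing θ₂ = (initial bearing from the destination back to the start) + 180° = 310.20°
Δθ = θ₂ − θ₁ = -8.5°

-8.5°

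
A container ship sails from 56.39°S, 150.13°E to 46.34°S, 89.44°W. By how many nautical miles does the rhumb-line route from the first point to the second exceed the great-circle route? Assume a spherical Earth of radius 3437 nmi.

Great circle: cos σ = sin φ₁ sin φ₂ + cos φ₁ cos φ₂ cos Δλ,  σ = 1.1495 rad → d_gc = 3950.8 nmi
Rhumb line: Δψ = +0.2824, q = Δφ/Δψ = 0.6210, d_rh = R√(Δφ²+q²Δλ²) = 4526.8 nmi
Excess = 4526.8 − 3950.8 = 576.0 ≈ 576 nmi

576 nmi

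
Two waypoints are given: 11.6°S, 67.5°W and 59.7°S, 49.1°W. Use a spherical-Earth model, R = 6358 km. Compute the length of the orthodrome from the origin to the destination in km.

5550 km

cos σ = sin φ₁ sin φ₂ + cos φ₁ cos φ₂ cos Δλ
      = sin(-11.60°)sin(-59.70°) + cos(-11.60°)cos(-59.70°)cos(18.40°) = 0.6426
σ = 50.017° → d = Rσ = 6358·0.87295 = 5550 km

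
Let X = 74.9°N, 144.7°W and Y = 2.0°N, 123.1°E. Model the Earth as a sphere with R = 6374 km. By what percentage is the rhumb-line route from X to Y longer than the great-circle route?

5.9%

Great circle: σ = 1.5471 rad → d_gc = Rσ = 9861.2 km
Rhumb: Δφ = -1.2723, Δλ = -1.6092, Δψ = -1.9860, q = Δφ/Δψ = 0.6407 → d_rh = R√(Δφ²+q²Δλ²) = 10438.1 km
Excess = (10438.1 − 9861.2) / 9861.2 = 576.9 / 9861.2 = 5.8502% ≈ 5.9%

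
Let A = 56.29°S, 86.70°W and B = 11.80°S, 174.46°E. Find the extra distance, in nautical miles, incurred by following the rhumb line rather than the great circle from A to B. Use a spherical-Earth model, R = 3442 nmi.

Great circle: cos σ = sin φ₁ sin φ₂ + cos φ₁ cos φ₂ cos Δλ,  σ = 1.4841 rad → d_gc = 5108.1 nmi
Rhumb line: Δψ = +0.9867, q = Δφ/Δψ = 0.7870, d_rh = R√(Δφ²+q²Δλ²) = 5383.1 nmi
Excess = 5383.1 − 5108.1 = 275.0 ≈ 275 nmi

275 nmi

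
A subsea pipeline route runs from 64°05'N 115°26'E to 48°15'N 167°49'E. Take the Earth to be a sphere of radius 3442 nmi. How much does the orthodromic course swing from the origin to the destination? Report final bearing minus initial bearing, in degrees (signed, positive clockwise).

Initial bearing θ₁ = atan2(sin Δλ cos φ₂, cos φ₁ sin φ₂ − sin φ₁ cos φ₂ cos Δλ) = 94.28°
Final bearing θ₂ = (initial bearing from the destination back to the start) + 180° = 139.12°
Δθ = θ₂ − θ₁ = +44.8°

+44.8°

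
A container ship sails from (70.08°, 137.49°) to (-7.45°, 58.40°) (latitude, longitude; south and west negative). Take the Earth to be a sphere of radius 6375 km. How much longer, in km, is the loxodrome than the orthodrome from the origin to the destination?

339 km

Great circle: cos σ = sin φ₁ sin φ₂ + cos φ₁ cos φ₂ cos Δλ,  σ = 1.6288 rad → d_gc = 10383.5 km
Rhumb line: Δψ = -1.8699, q = Δφ/Δψ = 0.7237, d_rh = R√(Δφ²+q²Δλ²) = 10722.2 km
Excess = 10722.2 − 10383.5 = 338.7 ≈ 339 km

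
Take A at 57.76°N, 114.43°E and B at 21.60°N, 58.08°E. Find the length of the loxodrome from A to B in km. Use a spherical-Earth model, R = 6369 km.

6126 km

Rhumb course C = atan2(Δλ, Δψ) with Δψ = ln[tan(π/4+φ₂/2)/tan(π/4+φ₁/2)] = -0.8550, Δλ = -0.9835 → C = 229.00°
d = R·|Δφ| / |cos C| = 6369·0.63111 / 0.65610 = 6126 km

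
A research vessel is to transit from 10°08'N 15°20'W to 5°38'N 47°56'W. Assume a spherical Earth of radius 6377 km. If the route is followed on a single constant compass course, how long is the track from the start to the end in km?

3628 km

Rhumb course C = atan2(Δλ, Δψ) with Δψ = ln[tan(π/4+φ₂/2)/tan(π/4+φ₁/2)] = -0.0793, Δλ = -0.5690 → C = 262.06°
d = R·|Δφ| / |cos C| = 6377·0.07854 / 0.13806 = 3628 km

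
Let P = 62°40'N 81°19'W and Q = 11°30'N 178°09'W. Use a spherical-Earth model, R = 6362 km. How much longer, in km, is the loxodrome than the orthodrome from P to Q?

544 km

Great circle: cos σ = sin φ₁ sin φ₂ + cos φ₁ cos φ₂ cos Δλ,  σ = 1.4469 rad → d_gc = 9205.2 km
Rhumb line: Δψ = -1.2120, q = Δφ/Δψ = 0.7368, d_rh = R√(Δφ²+q²Δλ²) = 9749.2 km
Excess = 9749.2 − 9205.2 = 544.0 ≈ 544 km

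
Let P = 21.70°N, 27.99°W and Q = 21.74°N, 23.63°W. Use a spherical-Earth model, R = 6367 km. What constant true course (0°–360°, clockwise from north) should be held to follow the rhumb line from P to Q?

89.4°

Δψ = ln[tan(π/4+φ₂/2)/tan(π/4+φ₁/2)] = +0.0008
Δλ = +0.0761 rad (taken the short way round)
course = atan2(Δλ, Δψ) = 89.43°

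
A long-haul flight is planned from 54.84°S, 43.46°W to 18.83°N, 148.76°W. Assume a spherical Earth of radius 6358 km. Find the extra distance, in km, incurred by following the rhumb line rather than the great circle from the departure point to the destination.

355 km

Great circle: cos σ = sin φ₁ sin φ₂ + cos φ₁ cos φ₂ cos Δλ,  σ = 1.9907 rad → d_gc = 12657.0 km
Rhumb line: Δψ = +1.4841, q = Δφ/Δψ = 0.8664, d_rh = R√(Δφ²+q²Δλ²) = 13012.1 km
Excess = 13012.1 − 12657.0 = 355.1 ≈ 355 km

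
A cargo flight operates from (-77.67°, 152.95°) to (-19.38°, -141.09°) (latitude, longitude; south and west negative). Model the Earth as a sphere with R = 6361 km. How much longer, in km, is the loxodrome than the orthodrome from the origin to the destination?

257 km

Great circle: cos σ = sin φ₁ sin φ₂ + cos φ₁ cos φ₂ cos Δλ,  σ = 1.1525 rad → d_gc = 7330.8 km
Rhumb line: Δψ = +1.8806, q = Δφ/Δψ = 0.5410, d_rh = R√(Δφ²+q²Δλ²) = 7587.6 km
Excess = 7587.6 − 7330.8 = 256.8 ≈ 257 km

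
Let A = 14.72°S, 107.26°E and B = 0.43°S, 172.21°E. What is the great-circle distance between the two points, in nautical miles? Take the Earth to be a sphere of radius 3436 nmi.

3940 nmi

Haversine: a = sin²(Δφ/2)+cos φ₁ cos φ₂ sin²(Δλ/2) = 0.29430;  σ = 2·atan2(√a,√(1−a))
σ = 65.707° → d = Rσ = 3436·1.14680 = 3940 nmi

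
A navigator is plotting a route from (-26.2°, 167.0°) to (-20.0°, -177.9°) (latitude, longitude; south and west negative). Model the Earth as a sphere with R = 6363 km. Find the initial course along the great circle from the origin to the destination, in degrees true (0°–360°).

θ = atan2( sin Δλ·cos φ₂ ,  cos φ₁ sin φ₂ − sin φ₁ cos φ₂ cos Δλ )
  = atan2(+0.2448, +0.0937) = 69.06°

69.1°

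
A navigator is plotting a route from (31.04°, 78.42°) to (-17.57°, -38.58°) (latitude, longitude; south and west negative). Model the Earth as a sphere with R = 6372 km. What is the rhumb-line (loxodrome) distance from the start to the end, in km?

Δψ = ln[tan(π/4+φ₂/2)/tan(π/4+φ₁/2)] = -0.8820;  Δφ = -0.8484 rad,  Δλ = -2.0420 rad
q = Δφ/Δψ = 0.9620
d = R·√(Δφ² + q²Δλ²) = 6372·2.13974 = 13634 km

13634 km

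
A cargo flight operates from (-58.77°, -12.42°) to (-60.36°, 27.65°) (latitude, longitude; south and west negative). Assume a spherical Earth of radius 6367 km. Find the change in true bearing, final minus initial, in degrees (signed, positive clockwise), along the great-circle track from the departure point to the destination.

Initial bearing θ₁ = atan2(sin Δλ cos φ₂, cos φ₁ sin φ₂ − sin φ₁ cos φ₂ cos Δλ) = 111.75°
Final bearing θ₂ = (initial bearing from the destination back to the start) + 180° = 76.84°
Δθ = θ₂ − θ₁ = -34.9°

-34.9°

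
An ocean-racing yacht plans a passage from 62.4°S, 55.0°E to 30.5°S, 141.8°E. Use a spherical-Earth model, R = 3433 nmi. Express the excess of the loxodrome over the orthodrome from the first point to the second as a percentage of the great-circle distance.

Great circle: σ = 1.0792 rad → d_gc = Rσ = 3704.8 nmi
Rhumb: Δφ = +0.5568, Δλ = +1.5149, Δψ = +0.8445, q = Δφ/Δψ = 0.6592 → d_rh = R√(Δφ²+q²Δλ²) = 3925.4 nmi
Excess = (3925.4 − 3704.8) / 3704.8 = 220.6 / 3704.8 = 5.954% ≈ 6.0%

6.0%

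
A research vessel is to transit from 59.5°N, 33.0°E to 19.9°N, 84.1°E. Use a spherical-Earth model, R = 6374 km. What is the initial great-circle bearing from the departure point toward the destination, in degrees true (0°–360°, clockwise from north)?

N = sin Δλ·cos φ₂ = +0.7318;  D = cos φ₁ sin φ₂ − sin φ₁ cos φ₂ cos Δλ = -0.3360
initial course = atan2(N, D) = 114.66°

114.7°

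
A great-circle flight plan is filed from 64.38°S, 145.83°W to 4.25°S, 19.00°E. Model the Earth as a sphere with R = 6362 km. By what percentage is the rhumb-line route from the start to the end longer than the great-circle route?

23.9%

Great circle: σ = 1.9277 rad → d_gc = Rσ = 12263.9 km
Rhumb: Δφ = +1.0495, Δλ = +2.8768, Δψ = +1.4069, q = Δφ/Δψ = 0.7459 → d_rh = R√(Δφ²+q²Δλ²) = 15197.7 km
Excess = (15197.7 − 12263.9) / 12263.9 = 2933.8 / 12263.9 = 23.92% ≈ 23.9%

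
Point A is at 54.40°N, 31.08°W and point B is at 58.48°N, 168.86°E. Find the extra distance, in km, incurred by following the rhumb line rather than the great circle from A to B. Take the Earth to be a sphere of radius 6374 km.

Great circle: cos σ = sin φ₁ sin φ₂ + cos φ₁ cos φ₂ cos Δλ,  σ = 1.1516 rad → d_gc = 7340.2 km
Rhumb line: Δψ = +0.1290, q = Δφ/Δψ = 0.5522, d_rh = R√(Δφ²+q²Δλ²) = 9842.4 km
Excess = 9842.4 − 7340.2 = 2502.2 ≈ 2502 km

2502 km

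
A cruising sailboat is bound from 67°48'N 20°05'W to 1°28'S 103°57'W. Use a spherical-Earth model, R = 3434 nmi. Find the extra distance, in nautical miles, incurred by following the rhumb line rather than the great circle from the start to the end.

Great circle: cos σ = sin φ₁ sin φ₂ + cos φ₁ cos φ₂ cos Δλ,  σ = 1.5541 rad → d_gc = 5336.9 nmi
Rhumb line: Δψ = -1.6543, q = Δφ/Δψ = 0.7308, d_rh = R√(Δφ²+q²Δλ²) = 5543.3 nmi
Excess = 5543.3 − 5336.9 = 206.4 ≈ 206 nmi

206 nmi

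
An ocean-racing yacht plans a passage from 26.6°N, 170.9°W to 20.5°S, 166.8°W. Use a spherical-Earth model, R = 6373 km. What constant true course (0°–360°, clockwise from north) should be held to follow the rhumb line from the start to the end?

Δψ = ln[tan(π/4+φ₂/2)/tan(π/4+φ₁/2)] = -0.8476
Δλ = +0.0716 rad (taken the short way round)
course = atan2(Δλ, Δψ) = 175.17°

175.2°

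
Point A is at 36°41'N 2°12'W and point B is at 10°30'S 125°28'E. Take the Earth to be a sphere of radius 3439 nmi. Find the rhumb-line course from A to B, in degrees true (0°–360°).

Δψ = ln[tan(π/4+φ₂/2)/tan(π/4+φ₁/2)] = -0.8734
Δλ = +2.2282 rad (taken the short way round)
course = atan2(Δλ, Δψ) = 111.40°

111.4°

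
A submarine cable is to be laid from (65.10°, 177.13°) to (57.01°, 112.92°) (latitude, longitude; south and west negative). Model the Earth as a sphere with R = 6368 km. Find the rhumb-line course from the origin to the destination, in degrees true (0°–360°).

255.3°

Meridional parts: M(φ₁)=+1.5106, M(φ₂)=+1.2170 → ΔM = -0.2936;  Δλ = -1.1207 rad
tan C = Δλ / ΔM = +3.8171 → C = 255.32°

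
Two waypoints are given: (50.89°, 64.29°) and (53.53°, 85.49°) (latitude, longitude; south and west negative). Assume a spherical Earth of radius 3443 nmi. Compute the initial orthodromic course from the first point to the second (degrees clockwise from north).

N = sin Δλ·cos φ₂ = +0.2150;  D = cos φ₁ sin φ₂ − sin φ₁ cos φ₂ cos Δλ = +0.0773
initial course = atan2(N, D) = 70.23°

70.2°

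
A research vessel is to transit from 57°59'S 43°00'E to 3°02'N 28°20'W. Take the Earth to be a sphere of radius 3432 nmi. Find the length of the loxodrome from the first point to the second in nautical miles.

Rhumb course C = atan2(Δλ, Δψ) with Δψ = ln[tan(π/4+φ₂/2)/tan(π/4+φ₁/2)] = +1.3016, Δλ = -1.2450 → C = 316.27°
d = R·|Δφ| / |cos C| = 3432·1.06494 / 0.72264 = 5058 nmi

5058 nmi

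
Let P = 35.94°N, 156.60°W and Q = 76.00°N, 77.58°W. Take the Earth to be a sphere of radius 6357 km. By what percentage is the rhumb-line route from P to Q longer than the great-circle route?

Great circle: σ = 0.9188 rad → d_gc = Rσ = 5840.5 km
Rhumb: Δφ = +0.6992, Δλ = +1.3792, Δψ = +1.4243, q = Δφ/Δψ = 0.4909 → d_rh = R√(Δφ²+q²Δλ²) = 6186.8 km
Excess = (6186.8 − 5840.5) / 5840.5 = 346.3 / 5840.5 = 5.93% ≈ 5.9%

5.9%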